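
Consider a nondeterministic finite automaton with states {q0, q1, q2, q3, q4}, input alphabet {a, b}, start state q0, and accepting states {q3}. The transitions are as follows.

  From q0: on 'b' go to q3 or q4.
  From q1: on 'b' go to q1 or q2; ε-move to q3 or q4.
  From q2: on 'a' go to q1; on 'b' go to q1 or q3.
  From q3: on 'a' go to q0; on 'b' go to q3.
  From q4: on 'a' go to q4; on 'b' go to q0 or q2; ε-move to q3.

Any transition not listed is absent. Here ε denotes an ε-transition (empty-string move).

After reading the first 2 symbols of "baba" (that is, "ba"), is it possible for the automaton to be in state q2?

No

Start in {q0}.
Read 'b': {q0} → {q3, q4}.
Read 'a': {q3, q4} → {q0, q3, q4}.
State q2 is not in {q0, q3, q4}.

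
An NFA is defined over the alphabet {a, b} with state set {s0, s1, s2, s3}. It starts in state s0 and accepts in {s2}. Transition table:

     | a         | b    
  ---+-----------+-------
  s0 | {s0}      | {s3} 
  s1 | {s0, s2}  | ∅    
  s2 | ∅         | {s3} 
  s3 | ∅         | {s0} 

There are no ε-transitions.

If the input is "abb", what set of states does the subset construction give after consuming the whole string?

{s0}

Start in {s0}.
Read 'a': s0→{s0}; now {s0}.
Read 'b': s0→{s3}; now {s3}.
Read 'b': s3→{s0}; now {s0}.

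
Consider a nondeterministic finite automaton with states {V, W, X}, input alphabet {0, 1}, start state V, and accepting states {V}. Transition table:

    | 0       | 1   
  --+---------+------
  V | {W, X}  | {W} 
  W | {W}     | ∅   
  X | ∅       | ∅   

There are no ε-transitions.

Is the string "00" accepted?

Start in {V}.
Read '0': V→{W, X}; now {W, X}.
Read '0': W→{W}, X→∅; now {W}.
The final set {W} contains no accepting state.

No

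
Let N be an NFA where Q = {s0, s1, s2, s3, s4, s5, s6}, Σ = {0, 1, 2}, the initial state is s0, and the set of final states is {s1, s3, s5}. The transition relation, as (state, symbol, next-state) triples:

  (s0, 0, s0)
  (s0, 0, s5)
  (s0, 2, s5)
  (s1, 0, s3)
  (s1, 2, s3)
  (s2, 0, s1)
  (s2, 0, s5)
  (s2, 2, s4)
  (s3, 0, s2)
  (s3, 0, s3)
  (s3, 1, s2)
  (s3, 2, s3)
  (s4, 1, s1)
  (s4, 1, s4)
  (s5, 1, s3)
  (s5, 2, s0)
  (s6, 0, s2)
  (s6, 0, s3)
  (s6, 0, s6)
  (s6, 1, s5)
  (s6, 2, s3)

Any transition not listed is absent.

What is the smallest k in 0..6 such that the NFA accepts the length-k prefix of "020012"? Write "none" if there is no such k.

1

Start in {s0}.
Read '0': s0→{s0, s5}; now {s0, s5}.
None of the earlier sets intersect F, but {s0, s5} does.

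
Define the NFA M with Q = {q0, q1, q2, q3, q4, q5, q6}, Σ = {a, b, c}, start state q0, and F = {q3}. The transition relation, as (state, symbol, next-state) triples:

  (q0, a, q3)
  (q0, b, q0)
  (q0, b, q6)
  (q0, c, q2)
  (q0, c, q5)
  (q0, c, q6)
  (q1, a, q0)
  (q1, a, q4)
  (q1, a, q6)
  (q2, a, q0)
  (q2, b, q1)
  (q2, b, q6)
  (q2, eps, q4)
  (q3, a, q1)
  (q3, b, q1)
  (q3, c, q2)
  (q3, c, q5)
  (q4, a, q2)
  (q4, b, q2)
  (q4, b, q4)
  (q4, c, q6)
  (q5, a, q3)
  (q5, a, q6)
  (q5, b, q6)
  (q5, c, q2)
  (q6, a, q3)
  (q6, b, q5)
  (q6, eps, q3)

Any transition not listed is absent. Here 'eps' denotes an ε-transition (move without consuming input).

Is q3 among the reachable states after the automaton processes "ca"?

Yes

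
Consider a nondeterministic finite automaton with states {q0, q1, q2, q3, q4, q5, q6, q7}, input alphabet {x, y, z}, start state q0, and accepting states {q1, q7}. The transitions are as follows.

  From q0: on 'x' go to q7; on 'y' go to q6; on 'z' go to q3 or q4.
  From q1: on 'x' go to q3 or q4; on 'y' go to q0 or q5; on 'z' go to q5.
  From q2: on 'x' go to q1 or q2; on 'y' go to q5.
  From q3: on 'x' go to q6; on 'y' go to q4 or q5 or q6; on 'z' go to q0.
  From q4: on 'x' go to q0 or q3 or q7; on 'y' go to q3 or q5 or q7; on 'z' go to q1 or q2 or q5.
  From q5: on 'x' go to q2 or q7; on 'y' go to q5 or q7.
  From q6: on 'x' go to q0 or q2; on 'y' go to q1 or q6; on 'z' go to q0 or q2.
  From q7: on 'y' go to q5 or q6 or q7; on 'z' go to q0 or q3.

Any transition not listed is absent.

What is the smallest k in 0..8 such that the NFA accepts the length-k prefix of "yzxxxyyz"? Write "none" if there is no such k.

3

Start in {q0}.
Read 'y': q0→{q6}; now {q6}.
Read 'z': q6→{q0, q2}; now {q0, q2}.
Read 'x': q0→{q7}, q2→{q1, q2}; now {q1, q2, q7}.
None of the earlier sets intersect F, but {q1, q2, q7} does.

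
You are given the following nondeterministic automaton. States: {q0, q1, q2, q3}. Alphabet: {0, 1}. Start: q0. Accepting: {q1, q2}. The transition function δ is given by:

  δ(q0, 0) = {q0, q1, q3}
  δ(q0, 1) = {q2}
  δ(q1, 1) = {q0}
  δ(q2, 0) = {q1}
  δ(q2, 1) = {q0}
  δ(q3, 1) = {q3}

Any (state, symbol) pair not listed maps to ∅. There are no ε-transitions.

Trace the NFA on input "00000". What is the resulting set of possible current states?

Start in {q0}.
Read '0': q0→{q0, q1, q3}; now {q0, q1, q3}.
Read '0': q0→{q0, q1, q3}, q1→∅, q3→∅; now {q0, q1, q3}.
Read '0': q0→{q0, q1, q3}, q1→∅, q3→∅; now {q0, q1, q3}.
Read '0': q0→{q0, q1, q3}, q1→∅, q3→∅; now {q0, q1, q3}.
Read '0': q0→{q0, q1, q3}, q1→∅, q3→∅; now {q0, q1, q3}.

{q0, q1, q3}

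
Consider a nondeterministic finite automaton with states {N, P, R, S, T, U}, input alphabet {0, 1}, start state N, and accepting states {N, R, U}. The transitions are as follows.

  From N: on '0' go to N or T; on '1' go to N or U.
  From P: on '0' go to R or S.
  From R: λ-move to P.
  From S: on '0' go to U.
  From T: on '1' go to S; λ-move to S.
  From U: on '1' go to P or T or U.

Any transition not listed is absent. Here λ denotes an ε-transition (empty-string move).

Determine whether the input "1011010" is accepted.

Yes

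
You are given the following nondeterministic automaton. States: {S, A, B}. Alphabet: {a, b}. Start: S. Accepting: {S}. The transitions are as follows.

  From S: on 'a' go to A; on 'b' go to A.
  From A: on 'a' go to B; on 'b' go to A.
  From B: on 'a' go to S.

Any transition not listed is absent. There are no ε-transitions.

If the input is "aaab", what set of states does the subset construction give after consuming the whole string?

{A}

Start in {S}.
Read 'a': {S} → {A}.
Read 'a': {A} → {B}.
Read 'a': {B} → {S}.
Read 'b': {S} → {A}.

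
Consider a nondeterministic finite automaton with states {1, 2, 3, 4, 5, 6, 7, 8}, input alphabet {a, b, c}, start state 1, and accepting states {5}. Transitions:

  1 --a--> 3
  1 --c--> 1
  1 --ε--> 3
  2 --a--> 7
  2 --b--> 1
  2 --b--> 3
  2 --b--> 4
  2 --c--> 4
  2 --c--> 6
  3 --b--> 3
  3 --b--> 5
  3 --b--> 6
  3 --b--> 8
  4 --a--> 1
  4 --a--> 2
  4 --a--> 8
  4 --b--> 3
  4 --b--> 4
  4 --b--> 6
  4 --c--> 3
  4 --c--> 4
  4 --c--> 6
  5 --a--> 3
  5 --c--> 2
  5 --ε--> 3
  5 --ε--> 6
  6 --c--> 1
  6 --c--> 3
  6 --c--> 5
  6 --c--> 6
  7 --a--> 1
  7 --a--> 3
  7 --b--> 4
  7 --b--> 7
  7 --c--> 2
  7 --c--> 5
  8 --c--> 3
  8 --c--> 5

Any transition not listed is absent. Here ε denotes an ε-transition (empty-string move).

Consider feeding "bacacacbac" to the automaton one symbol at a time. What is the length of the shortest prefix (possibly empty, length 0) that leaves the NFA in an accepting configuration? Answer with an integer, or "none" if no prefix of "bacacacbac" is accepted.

Start: ε-closure({1}) = {1, 3}.
Read 'b': 1→∅, 3→{3, 5, 6, 8}; now {3, 5, 6, 8}.
None of the earlier sets intersect F, but {3, 5, 6, 8} does.

1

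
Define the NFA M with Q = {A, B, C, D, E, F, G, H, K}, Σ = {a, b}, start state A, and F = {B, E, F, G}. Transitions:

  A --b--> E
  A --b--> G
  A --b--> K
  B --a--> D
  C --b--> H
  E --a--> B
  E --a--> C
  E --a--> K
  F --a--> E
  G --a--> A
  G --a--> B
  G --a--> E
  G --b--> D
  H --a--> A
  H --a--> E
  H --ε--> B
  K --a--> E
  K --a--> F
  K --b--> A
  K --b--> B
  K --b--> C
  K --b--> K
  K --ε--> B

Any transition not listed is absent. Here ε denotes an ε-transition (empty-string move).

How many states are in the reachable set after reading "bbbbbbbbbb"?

8

Start in {A}.
Read 'b': {A} → {B, E, G, K}.
Read 'b': {B, E, G, K} → {A, B, C, D, K}.
Read 'b': {A, B, C, D, K} → {A, B, C, E, G, H, K}.
Read 'b': {A, B, C, E, G, H, K} → {A, B, C, D, E, G, H, K}.
Read 'b': {A, B, C, D, E, G, H, K} → {A, B, C, D, E, G, H, K}.
Read 'b': {A, B, C, D, E, G, H, K} → {A, B, C, D, E, G, H, K}.
Read 'b': {A, B, C, D, E, G, H, K} → {A, B, C, D, E, G, H, K}.
Read 'b': {A, B, C, D, E, G, H, K} → {A, B, C, D, E, G, H, K}.
Read 'b': {A, B, C, D, E, G, H, K} → {A, B, C, D, E, G, H, K}.
Read 'b': {A, B, C, D, E, G, H, K} → {A, B, C, D, E, G, H, K}.
That set has 8 states.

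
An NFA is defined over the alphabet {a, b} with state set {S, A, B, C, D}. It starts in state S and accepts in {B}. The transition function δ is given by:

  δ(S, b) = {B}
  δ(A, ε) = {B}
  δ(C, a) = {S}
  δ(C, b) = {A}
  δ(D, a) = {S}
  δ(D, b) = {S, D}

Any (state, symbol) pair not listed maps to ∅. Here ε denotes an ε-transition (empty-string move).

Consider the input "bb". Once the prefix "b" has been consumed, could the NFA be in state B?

Yes

Start in {S}.
Read 'b': S→{B}; now {B}.
State B is in {B}.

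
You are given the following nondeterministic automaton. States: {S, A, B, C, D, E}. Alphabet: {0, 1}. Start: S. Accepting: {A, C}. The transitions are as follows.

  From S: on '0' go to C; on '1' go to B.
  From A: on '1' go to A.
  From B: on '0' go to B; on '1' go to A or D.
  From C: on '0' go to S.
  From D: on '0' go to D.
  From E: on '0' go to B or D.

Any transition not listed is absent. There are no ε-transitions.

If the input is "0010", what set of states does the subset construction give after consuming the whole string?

Start in {S}.
Read '0': {S} → {C}.
Read '0': {C} → {S}.
Read '1': {S} → {B}.
Read '0': {B} → {B}.

{B}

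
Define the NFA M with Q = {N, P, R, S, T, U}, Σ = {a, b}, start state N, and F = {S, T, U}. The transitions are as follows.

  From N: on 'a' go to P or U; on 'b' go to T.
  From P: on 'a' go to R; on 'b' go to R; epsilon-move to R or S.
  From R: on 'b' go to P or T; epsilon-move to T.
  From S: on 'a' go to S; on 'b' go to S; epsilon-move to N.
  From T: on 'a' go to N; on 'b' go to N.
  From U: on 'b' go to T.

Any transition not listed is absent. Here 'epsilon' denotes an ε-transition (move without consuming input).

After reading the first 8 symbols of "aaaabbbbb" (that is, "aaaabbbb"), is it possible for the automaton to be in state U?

No

Start in {N}.
Read 'a': N→{P, U}; union {P, U}; ε-closure = {N, P, R, S, T, U}.
Read 'a': N→{P, U}, P→{R}, R→∅, S→{S}, T→{N}, U→∅; union {N, P, R, S, U}; ε-closure = {N, P, R, S, T, U}.
Read 'a': N→{P, U}, P→{R}, R→∅, S→{S}, T→{N}, U→∅; union {N, P, R, S, U}; ε-closure = {N, P, R, S, T, U}.
Read 'a': N→{P, U}, P→{R}, R→∅, S→{S}, T→{N}, U→∅; union {N, P, R, S, U}; ε-closure = {N, P, R, S, T, U}.
Read 'b': N→{T}, P→{R}, R→{P, T}, S→{S}, T→{N}, U→{T}; now {N, P, R, S, T}.
Read 'b': N→{T}, P→{R}, R→{P, T}, S→{S}, T→{N}; now {N, P, R, S, T}.
Read 'b': N→{T}, P→{R}, R→{P, T}, S→{S}, T→{N}; now {N, P, R, S, T}.
Read 'b': N→{T}, P→{R}, R→{P, T}, S→{S}, T→{N}; now {N, P, R, S, T}.
State U is not in {N, P, R, S, T}.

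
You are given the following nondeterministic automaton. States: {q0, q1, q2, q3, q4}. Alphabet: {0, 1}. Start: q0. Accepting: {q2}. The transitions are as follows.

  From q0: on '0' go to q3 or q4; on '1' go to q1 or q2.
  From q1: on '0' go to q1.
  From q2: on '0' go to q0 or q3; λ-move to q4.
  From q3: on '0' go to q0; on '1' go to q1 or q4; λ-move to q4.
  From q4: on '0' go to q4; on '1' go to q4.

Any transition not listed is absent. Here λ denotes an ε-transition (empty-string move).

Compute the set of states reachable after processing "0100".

{q1, q4}

Start in {q0}.
Read '0': {q0} → {q3, q4}.
Read '1': {q3, q4} → {q1, q4}.
Read '0': {q1, q4} → {q1, q4}.
Read '0': {q1, q4} → {q1, q4}.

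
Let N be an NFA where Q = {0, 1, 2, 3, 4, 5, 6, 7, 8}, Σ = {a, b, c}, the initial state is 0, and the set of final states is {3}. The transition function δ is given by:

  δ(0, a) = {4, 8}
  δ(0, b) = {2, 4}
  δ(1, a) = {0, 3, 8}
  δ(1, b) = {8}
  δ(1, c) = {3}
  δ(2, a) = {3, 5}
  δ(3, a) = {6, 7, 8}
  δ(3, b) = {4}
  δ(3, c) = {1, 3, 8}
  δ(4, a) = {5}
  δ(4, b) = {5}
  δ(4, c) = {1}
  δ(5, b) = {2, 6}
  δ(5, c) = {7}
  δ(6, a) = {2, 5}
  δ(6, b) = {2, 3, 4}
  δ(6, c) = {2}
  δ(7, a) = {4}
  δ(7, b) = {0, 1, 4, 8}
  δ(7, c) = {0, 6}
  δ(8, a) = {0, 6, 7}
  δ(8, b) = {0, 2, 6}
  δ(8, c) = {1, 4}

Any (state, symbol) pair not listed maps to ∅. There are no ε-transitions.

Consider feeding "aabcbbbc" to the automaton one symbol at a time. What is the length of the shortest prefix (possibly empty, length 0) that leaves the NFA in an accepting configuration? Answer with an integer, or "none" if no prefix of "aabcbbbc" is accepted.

3

Start in {0}.
Read 'a': {0} → {4, 8}.
Read 'a': {4, 8} → {0, 5, 6, 7}.
Read 'b': {0, 5, 6, 7} → {0, 1, 2, 3, 4, 6, 8}.
None of the earlier sets intersect F, but {0, 1, 2, 3, 4, 6, 8} does.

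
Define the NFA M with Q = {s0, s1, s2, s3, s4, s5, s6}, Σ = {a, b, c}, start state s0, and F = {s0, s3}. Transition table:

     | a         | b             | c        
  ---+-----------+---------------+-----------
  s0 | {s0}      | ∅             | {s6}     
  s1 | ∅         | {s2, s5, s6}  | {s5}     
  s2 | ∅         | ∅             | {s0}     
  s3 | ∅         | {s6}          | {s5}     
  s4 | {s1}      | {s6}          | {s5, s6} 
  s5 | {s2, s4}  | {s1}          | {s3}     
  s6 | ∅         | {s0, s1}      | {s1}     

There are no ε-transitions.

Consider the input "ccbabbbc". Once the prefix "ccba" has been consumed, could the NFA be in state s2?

Yes

Start in {s0}.
Read 'c': {s0} → {s6}.
Read 'c': {s6} → {s1}.
Read 'b': {s1} → {s2, s5, s6}.
Read 'a': {s2, s5, s6} → {s2, s4}.
State s2 is in {s2, s4}.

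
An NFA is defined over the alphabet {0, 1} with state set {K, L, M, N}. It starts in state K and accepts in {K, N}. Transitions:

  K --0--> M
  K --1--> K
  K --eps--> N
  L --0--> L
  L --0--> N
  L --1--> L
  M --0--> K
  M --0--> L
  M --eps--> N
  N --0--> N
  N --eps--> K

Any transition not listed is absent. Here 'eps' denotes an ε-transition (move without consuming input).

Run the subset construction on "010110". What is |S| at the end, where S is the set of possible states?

Start: ε-closure({K}) = {K, N}.
Read '0': K→{M}, N→{N}; union {M, N}; ε-closure = {K, M, N}.
Read '1': K→{K}, M→∅, N→∅; union {K}; ε-closure = {K, N}.
Read '0': K→{M}, N→{N}; union {M, N}; ε-closure = {K, M, N}.
Read '1': K→{K}, M→∅, N→∅; union {K}; ε-closure = {K, N}.
Read '1': K→{K}, N→∅; union {K}; ε-closure = {K, N}.
Read '0': K→{M}, N→{N}; union {M, N}; ε-closure = {K, M, N}.
That set has 3 states.

3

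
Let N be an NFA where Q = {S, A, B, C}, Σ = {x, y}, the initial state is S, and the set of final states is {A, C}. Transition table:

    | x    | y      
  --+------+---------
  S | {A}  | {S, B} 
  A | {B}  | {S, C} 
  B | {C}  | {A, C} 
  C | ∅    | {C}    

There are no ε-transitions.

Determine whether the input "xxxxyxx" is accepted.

Start in {S}.
Read 'x': {S} → {A}.
Read 'x': {A} → {B}.
Read 'x': {B} → {C}.
Read 'x': {C} → ∅.
The set is empty and remains empty for the remaining 3 symbols.
The final set ∅ contains no accepting state.

No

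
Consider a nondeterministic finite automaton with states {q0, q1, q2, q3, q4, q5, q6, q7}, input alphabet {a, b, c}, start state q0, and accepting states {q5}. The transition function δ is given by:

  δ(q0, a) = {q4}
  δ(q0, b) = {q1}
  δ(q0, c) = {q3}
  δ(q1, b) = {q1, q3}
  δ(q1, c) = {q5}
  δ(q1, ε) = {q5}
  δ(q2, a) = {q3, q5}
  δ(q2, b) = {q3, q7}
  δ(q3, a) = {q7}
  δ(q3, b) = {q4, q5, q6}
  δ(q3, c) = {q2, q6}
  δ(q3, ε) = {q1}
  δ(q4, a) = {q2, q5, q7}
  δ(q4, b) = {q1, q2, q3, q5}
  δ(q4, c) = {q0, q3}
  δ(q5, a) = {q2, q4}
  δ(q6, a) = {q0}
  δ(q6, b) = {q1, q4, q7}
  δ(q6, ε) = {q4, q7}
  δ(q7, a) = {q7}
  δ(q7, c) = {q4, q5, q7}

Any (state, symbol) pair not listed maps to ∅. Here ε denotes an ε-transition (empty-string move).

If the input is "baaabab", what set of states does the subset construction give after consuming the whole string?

{q1, q2, q3, q4, q5, q6, q7}

Start in {q0}.
Read 'b': q0→{q1}; union {q1}; ε-closure = {q1, q5}.
Read 'a': q1→∅, q5→{q2, q4}; now {q2, q4}.
Read 'a': q2→{q3, q5}, q4→{q2, q5, q7}; union {q2, q3, q5, q7}; ε-closure = {q1, q2, q3, q5, q7}.
Read 'a': q1→∅, q2→{q3, q5}, q3→{q7}, q5→{q2, q4}, q7→{q7}; union {q2, q3, q4, q5, q7}; ε-closure = {q1, q2, q3, q4, q5, q7}.
Read 'b': q1→{q1, q3}, q2→{q3, q7}, q3→{q4, q5, q6}, q4→{q1, q2, q3, q5}, q5→∅, q7→∅; now {q1, q2, q3, q4, q5, q6, q7}.
Read 'a': q1→∅, q2→{q3, q5}, q3→{q7}, q4→{q2, q5, q7}, q5→{q2, q4}, q6→{q0}, q7→{q7}; union {q0, q2, q3, q4, q5, q7}; ε-closure = {q0, q1, q2, q3, q4, q5, q7}.
Read 'b': q0→{q1}, q1→{q1, q3}, q2→{q3, q7}, q3→{q4, q5, q6}, q4→{q1, q2, q3, q5}, q5→∅, q7→∅; now {q1, q2, q3, q4, q5, q6, q7}.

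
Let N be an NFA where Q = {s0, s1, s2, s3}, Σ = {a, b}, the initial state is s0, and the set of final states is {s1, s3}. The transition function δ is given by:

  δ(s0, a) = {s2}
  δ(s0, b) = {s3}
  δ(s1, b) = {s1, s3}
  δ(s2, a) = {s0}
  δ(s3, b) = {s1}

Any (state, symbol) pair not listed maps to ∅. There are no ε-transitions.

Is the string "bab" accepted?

Start in {s0}.
Read 'b': s0→{s3}; now {s3}.
Read 'a': s3→∅; now ∅.
The set is empty and remains empty for the remaining 1 symbol.
The final set ∅ contains no accepting state.

No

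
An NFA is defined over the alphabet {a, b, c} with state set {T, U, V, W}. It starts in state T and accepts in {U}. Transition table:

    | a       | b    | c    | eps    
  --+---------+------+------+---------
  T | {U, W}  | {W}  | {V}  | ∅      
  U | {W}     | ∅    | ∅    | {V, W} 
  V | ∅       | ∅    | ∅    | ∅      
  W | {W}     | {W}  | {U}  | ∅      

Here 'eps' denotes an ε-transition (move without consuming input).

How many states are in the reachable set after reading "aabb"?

1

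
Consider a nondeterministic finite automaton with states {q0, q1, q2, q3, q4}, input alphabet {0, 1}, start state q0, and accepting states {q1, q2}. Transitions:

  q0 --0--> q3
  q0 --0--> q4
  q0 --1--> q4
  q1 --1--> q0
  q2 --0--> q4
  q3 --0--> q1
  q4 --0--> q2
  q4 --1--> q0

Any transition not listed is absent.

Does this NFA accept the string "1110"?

Yes

Start in {q0}.
Read '1': q0→{q4}; now {q4}.
Read '1': q4→{q0}; now {q0}.
Read '1': q0→{q4}; now {q4}.
Read '0': q4→{q2}; now {q2}.
The final set {q2} contains the accepting state q2.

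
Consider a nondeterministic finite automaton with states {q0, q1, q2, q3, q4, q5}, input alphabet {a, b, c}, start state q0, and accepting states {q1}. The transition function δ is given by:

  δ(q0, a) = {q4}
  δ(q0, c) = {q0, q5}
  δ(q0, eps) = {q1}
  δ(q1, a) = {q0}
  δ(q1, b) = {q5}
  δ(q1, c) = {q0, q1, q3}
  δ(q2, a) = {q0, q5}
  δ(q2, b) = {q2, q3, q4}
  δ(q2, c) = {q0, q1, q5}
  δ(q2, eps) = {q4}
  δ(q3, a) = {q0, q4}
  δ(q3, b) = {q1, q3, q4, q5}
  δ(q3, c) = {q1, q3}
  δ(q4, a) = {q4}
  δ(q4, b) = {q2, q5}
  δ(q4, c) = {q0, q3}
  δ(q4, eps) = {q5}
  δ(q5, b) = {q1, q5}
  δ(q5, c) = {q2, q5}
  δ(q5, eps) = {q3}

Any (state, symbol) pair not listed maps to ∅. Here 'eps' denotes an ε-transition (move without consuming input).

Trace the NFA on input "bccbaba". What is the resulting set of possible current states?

Start: ε-closure({q0}) = {q0, q1}.
Read 'b': {q0, q1} → {q3, q5}.
Read 'c': {q3, q5} → {q1, q2, q3, q4, q5}.
Read 'c': {q1, q2, q3, q4, q5} → {q0, q1, q2, q3, q4, q5}.
Read 'b': {q0, q1, q2, q3, q4, q5} → {q1, q2, q3, q4, q5}.
Read 'a': {q1, q2, q3, q4, q5} → {q0, q1, q3, q4, q5}.
Read 'b': {q0, q1, q3, q4, q5} → {q1, q2, q3, q4, q5}.
Read 'a': {q1, q2, q3, q4, q5} → {q0, q1, q3, q4, q5}.

{q0, q1, q3, q4, q5}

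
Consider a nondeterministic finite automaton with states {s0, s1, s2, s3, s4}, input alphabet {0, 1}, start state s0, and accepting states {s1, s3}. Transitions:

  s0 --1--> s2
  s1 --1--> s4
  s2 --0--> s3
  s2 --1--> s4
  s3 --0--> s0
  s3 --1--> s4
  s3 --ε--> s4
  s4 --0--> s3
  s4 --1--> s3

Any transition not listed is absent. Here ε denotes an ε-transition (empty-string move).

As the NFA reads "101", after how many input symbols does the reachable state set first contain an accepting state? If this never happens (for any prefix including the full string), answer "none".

Start in {s0}.
Read '1': {s0} → {s2}.
Read '0': {s2} → {s3, s4}.
None of the earlier sets intersect F, but {s3, s4} does.

2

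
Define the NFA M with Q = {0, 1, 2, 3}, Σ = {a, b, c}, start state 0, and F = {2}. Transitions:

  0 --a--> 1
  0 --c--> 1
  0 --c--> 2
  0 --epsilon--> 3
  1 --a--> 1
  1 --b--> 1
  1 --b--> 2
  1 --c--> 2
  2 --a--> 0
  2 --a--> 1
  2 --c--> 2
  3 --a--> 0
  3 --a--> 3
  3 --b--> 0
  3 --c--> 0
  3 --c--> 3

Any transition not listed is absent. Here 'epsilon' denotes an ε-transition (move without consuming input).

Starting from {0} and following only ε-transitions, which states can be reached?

Begin with {0}.
ε-move 0 → 3; add 3.

{0, 3}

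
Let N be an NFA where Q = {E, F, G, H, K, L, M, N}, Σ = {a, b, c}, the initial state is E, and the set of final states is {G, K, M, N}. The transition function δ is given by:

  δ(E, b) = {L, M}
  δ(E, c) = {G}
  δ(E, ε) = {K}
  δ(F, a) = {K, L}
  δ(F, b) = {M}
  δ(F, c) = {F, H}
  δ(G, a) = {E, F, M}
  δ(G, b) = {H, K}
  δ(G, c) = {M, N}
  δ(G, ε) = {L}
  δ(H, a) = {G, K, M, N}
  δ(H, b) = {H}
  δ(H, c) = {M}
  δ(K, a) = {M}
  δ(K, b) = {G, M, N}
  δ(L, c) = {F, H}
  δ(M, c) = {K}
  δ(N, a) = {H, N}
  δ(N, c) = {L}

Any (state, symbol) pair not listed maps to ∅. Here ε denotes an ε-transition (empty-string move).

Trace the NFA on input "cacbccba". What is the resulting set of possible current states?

Start: ε-closure({E}) = {E, K}.
Read 'c': E→{G}, K→∅; union {G}; ε-closure = {G, L}.
Read 'a': G→{E, F, M}, L→∅; union {E, F, M}; ε-closure = {E, F, K, M}.
Read 'c': E→{G}, F→{F, H}, K→∅, M→{K}; union {F, G, H, K}; ε-closure = {F, G, H, K, L}.
Read 'b': F→{M}, G→{H, K}, H→{H}, K→{G, M, N}, L→∅; union {G, H, K, M, N}; ε-closure = {G, H, K, L, M, N}.
Read 'c': G→{M, N}, H→{M}, K→∅, L→{F, H}, M→{K}, N→{L}; now {F, H, K, L, M, N}.
Read 'c': F→{F, H}, H→{M}, K→∅, L→{F, H}, M→{K}, N→{L}; now {F, H, K, L, M}.
Read 'b': F→{M}, H→{H}, K→{G, M, N}, L→∅, M→∅; union {G, H, M, N}; ε-closure = {G, H, L, M, N}.
Read 'a': G→{E, F, M}, H→{G, K, M, N}, L→∅, M→∅, N→{H, N}; union {E, F, G, H, K, M, N}; ε-closure = {E, F, G, H, K, L, M, N}.

{E, F, G, H, K, L, M, N}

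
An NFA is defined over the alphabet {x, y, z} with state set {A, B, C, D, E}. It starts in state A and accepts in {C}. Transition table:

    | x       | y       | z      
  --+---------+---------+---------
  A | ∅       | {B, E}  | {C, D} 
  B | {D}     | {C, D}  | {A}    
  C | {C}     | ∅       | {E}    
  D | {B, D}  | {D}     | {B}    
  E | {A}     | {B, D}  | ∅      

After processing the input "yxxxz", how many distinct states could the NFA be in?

2

Start in {A}.
Read 'y': {A} → {B, E}.
Read 'x': {B, E} → {A, D}.
Read 'x': {A, D} → {B, D}.
Read 'x': {B, D} → {B, D}.
Read 'z': {B, D} → {A, B}.
That set has 2 states.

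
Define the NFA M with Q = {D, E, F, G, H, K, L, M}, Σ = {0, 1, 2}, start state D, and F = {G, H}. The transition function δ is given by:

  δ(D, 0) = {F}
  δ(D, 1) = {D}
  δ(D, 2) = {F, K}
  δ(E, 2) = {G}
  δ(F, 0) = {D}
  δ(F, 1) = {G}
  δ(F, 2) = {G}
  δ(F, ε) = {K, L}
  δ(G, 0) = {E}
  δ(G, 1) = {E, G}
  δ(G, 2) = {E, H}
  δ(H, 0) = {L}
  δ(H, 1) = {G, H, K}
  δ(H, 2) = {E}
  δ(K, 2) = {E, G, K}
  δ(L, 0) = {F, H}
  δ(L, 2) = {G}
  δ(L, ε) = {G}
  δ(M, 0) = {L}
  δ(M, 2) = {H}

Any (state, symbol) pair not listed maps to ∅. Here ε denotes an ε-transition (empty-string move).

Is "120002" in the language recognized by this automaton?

Start in {D}.
Read '1': {D} → {D}.
Read '2': {D} → {F, G, K, L}.
Read '0': {F, G, K, L} → {D, E, F, G, H, K, L}.
Read '0': {D, E, F, G, H, K, L} → {D, E, F, G, H, K, L}.
Read '0': {D, E, F, G, H, K, L} → {D, E, F, G, H, K, L}.
Read '2': {D, E, F, G, H, K, L} → {E, F, G, H, K, L}.
The final set {E, F, G, H, K, L} contains the accepting states G, H.

Yes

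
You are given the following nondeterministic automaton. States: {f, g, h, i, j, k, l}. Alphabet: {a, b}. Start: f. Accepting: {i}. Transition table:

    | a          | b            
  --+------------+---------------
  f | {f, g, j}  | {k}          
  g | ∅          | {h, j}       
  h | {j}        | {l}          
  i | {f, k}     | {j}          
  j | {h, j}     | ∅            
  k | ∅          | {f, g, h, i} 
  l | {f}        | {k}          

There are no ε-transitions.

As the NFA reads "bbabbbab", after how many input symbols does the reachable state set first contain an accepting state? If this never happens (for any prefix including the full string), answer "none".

2

Start in {f}.
Read 'b': f→{k}; now {k}.
Read 'b': k→{f, g, h, i}; now {f, g, h, i}.
None of the earlier sets intersect F, but {f, g, h, i} does.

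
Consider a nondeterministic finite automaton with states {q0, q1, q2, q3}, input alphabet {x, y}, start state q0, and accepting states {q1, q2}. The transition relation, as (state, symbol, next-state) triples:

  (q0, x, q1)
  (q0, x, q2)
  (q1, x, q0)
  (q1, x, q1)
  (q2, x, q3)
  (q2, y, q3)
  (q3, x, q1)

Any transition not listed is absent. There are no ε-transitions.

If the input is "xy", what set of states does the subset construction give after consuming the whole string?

Start in {q0}.
Read 'x': q0→{q1, q2}; now {q1, q2}.
Read 'y': q1→∅, q2→{q3}; now {q3}.

{q3}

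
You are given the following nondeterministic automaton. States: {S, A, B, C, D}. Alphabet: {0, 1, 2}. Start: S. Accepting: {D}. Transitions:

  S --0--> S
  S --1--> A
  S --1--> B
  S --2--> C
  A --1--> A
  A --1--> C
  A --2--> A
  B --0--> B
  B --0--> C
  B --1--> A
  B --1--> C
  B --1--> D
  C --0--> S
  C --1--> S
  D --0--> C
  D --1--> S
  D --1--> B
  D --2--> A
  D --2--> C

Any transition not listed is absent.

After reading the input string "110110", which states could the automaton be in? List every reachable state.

Start in {S}.
Read '1': {S} → {A, B}.
Read '1': {A, B} → {A, C, D}.
Read '0': {A, C, D} → {S, C}.
Read '1': {S, C} → {S, A, B}.
Read '1': {S, A, B} → {A, B, C, D}.
Read '0': {A, B, C, D} → {S, B, C}.

{S, B, C}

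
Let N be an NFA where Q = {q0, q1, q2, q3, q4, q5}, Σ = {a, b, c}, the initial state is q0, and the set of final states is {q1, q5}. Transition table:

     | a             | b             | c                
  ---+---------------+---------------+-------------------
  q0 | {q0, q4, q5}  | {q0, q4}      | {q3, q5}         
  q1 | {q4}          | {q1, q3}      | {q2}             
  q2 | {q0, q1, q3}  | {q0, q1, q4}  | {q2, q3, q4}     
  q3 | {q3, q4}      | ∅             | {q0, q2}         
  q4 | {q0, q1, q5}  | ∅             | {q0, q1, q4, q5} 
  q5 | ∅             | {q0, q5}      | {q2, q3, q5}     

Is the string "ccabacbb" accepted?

Start in {q0}.
Read 'c': {q0} → {q3, q5}.
Read 'c': {q3, q5} → {q0, q2, q3, q5}.
Read 'a': {q0, q2, q3, q5} → {q0, q1, q3, q4, q5}.
Read 'b': {q0, q1, q3, q4, q5} → {q0, q1, q3, q4, q5}.
Read 'a': {q0, q1, q3, q4, q5} → {q0, q1, q3, q4, q5}.
Read 'c': {q0, q1, q3, q4, q5} → {q0, q1, q2, q3, q4, q5}.
Read 'b': {q0, q1, q2, q3, q4, q5} → {q0, q1, q3, q4, q5}.
Read 'b': {q0, q1, q3, q4, q5} → {q0, q1, q3, q4, q5}.
The final set {q0, q1, q3, q4, q5} contains the accepting states q1, q5.

Yes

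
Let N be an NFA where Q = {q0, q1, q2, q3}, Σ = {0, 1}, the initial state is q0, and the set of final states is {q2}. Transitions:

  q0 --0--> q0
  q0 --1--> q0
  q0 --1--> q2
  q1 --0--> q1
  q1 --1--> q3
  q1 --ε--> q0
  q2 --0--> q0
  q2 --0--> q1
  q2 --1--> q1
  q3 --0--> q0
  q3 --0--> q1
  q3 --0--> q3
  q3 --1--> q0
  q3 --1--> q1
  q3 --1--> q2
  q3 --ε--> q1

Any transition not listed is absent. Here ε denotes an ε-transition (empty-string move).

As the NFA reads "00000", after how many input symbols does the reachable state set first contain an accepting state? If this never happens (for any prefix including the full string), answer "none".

none

Start in {q0}.
Read '0': q0→{q0}; now {q0}.
Read '0': q0→{q0}; now {q0}.
Read '0': q0→{q0}; now {q0}.
Read '0': q0→{q0}; now {q0}.
Read '0': q0→{q0}; now {q0}.
No reachable set along the way intersects F.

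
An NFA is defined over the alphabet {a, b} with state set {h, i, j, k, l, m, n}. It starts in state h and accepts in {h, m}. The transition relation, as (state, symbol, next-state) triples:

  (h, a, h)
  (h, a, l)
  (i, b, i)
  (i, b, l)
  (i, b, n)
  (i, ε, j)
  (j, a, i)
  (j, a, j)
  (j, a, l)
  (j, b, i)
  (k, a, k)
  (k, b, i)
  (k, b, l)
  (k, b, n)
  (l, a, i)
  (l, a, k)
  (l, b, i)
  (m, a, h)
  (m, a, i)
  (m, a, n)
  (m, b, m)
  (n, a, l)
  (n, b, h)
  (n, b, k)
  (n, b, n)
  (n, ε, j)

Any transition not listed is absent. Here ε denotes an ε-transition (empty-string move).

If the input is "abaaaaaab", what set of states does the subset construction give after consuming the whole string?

Start in {h}.
Read 'a': {h} → {h, l}.
Read 'b': {h, l} → {i, j}.
Read 'a': {i, j} → {i, j, l}.
Read 'a': {i, j, l} → {i, j, k, l}.
Read 'a': {i, j, k, l} → {i, j, k, l}.
Read 'a': {i, j, k, l} → {i, j, k, l}.
Read 'a': {i, j, k, l} → {i, j, k, l}.
Read 'a': {i, j, k, l} → {i, j, k, l}.
Read 'b': {i, j, k, l} → {i, j, l, n}.

{i, j, l, n}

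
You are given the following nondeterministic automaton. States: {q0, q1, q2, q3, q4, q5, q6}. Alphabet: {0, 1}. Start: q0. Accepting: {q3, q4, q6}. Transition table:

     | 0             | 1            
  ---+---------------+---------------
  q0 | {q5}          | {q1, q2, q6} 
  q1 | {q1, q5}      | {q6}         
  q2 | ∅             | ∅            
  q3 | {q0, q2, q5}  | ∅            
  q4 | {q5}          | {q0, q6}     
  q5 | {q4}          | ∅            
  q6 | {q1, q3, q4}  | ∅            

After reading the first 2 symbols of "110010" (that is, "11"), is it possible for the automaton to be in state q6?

Start in {q0}.
Read '1': q0→{q1, q2, q6}; now {q1, q2, q6}.
Read '1': q1→{q6}, q2→∅, q6→∅; now {q6}.
State q6 is in {q6}.

Yes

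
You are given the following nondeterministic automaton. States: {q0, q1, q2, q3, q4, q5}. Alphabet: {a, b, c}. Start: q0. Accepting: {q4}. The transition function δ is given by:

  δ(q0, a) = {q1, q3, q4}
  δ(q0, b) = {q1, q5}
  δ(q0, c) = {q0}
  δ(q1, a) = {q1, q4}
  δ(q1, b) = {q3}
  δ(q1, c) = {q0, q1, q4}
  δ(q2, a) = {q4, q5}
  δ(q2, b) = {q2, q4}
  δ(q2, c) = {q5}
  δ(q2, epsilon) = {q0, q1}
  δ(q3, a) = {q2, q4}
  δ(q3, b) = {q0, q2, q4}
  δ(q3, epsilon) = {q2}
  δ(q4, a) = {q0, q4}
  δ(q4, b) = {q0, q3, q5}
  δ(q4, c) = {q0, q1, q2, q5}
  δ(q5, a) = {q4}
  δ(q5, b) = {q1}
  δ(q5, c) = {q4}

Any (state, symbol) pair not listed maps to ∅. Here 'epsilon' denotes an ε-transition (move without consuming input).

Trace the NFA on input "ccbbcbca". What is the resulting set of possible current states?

Start in {q0}.
Read 'c': {q0} → {q0}.
Read 'c': {q0} → {q0}.
Read 'b': {q0} → {q1, q5}.
Read 'b': {q1, q5} → {q0, q1, q2, q3}.
Read 'c': {q0, q1, q2, q3} → {q0, q1, q4, q5}.
Read 'b': {q0, q1, q4, q5} → {q0, q1, q2, q3, q5}.
Read 'c': {q0, q1, q2, q3, q5} → {q0, q1, q4, q5}.
Read 'a': {q0, q1, q4, q5} → {q0, q1, q2, q3, q4}.

{q0, q1, q2, q3, q4}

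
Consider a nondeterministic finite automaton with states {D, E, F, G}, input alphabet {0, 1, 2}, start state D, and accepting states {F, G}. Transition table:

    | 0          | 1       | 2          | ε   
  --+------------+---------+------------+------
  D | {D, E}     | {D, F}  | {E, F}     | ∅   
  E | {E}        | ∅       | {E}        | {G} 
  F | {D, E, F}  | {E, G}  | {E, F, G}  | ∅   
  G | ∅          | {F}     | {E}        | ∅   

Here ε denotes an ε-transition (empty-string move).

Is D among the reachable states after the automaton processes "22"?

No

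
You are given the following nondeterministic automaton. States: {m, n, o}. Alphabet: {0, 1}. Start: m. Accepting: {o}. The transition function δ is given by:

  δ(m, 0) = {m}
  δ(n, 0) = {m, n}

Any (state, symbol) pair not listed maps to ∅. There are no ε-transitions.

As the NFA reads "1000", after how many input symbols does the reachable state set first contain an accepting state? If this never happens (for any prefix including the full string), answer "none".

Start in {m}.
Read '1': {m} → ∅.
The set is empty and remains empty for the remaining 3 symbols.
No reachable set along the way intersects F.

none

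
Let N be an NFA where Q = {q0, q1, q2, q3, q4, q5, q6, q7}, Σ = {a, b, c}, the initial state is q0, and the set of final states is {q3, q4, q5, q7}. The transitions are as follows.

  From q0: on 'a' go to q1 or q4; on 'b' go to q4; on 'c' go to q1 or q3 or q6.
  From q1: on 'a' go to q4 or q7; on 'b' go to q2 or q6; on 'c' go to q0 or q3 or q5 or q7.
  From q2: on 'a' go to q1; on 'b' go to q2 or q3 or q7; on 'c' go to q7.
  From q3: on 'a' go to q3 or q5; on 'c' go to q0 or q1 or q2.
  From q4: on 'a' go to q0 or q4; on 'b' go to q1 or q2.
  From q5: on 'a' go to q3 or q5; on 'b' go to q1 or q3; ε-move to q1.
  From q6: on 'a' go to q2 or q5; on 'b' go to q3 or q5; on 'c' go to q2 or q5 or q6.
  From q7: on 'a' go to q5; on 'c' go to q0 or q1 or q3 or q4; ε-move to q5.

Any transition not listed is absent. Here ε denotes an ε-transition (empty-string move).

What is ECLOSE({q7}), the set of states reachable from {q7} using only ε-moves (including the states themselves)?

{q1, q5, q7}

Begin with {q7}.
ε-move q7 → q5; add q5.
ε-move q5 → q1; add q1.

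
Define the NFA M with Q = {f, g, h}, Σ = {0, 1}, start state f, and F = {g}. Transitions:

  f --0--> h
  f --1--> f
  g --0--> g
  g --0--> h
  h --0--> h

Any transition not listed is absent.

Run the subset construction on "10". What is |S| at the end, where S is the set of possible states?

Start in {f}.
Read '1': {f} → {f}.
Read '0': {f} → {h}.
That set has 1 state.

1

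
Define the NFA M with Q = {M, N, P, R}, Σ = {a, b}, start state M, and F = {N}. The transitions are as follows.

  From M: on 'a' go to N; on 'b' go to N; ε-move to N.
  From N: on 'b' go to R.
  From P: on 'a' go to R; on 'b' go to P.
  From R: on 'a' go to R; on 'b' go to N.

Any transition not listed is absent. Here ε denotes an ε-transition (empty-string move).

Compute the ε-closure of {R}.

{R}

Begin with {R}.
No ε-moves leave this set, so the closure equals the set itself.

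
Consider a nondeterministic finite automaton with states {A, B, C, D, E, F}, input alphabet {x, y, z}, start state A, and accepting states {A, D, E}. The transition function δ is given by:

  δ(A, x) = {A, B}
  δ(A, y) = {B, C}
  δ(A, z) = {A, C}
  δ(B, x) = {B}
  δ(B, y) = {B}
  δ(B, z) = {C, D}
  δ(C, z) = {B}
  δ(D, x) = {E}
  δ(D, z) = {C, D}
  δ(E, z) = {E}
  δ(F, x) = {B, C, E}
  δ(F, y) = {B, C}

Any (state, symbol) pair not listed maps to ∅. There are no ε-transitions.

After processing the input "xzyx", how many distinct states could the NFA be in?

1

Start in {A}.
Read 'x': A→{A, B}; now {A, B}.
Read 'z': A→{A, C}, B→{C, D}; now {A, C, D}.
Read 'y': A→{B, C}, C→∅, D→∅; now {B, C}.
Read 'x': B→{B}, C→∅; now {B}.
That set has 1 state.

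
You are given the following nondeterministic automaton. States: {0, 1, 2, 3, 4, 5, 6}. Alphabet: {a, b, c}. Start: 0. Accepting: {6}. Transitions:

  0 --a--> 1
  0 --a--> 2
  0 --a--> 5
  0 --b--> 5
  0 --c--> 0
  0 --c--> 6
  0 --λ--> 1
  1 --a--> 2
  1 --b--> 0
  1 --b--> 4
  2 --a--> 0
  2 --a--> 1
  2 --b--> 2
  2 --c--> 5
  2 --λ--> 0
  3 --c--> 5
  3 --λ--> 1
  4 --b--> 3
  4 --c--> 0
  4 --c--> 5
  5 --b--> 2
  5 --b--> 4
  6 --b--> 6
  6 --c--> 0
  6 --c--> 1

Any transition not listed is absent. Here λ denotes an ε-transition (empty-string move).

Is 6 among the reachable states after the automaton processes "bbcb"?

Yes

Start: ε-closure({0}) = {0, 1}.
Read 'b': {0, 1} → {0, 1, 4, 5}.
Read 'b': {0, 1, 4, 5} → {0, 1, 2, 3, 4, 5}.
Read 'c': {0, 1, 2, 3, 4, 5} → {0, 1, 5, 6}.
Read 'b': {0, 1, 5, 6} → {0, 1, 2, 4, 5, 6}.
State 6 is in {0, 1, 2, 4, 5, 6}.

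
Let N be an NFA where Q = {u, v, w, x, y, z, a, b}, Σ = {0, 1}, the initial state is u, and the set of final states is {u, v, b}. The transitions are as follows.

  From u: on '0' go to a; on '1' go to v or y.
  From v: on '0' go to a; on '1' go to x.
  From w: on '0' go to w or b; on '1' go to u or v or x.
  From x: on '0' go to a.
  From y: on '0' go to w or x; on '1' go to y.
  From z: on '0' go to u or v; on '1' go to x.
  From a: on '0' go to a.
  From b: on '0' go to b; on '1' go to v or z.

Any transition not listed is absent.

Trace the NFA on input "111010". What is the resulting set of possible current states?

Start in {u}.
Read '1': {u} → {v, y}.
Read '1': {v, y} → {x, y}.
Read '1': {x, y} → {y}.
Read '0': {y} → {w, x}.
Read '1': {w, x} → {u, v, x}.
Read '0': {u, v, x} → {a}.

{a}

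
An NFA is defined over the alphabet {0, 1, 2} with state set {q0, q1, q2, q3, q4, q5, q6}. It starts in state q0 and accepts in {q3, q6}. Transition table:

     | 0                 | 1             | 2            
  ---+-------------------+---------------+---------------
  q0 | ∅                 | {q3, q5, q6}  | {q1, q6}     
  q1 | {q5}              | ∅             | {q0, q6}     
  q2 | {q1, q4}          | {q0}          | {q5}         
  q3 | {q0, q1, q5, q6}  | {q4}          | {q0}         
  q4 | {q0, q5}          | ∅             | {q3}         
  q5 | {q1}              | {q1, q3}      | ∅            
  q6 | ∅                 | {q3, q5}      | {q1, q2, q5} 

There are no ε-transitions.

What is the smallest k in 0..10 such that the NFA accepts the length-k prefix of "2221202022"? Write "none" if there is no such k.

Start in {q0}.
Read '2': q0→{q1, q6}; now {q1, q6}.
None of the earlier sets intersect F, but {q1, q6} does.

1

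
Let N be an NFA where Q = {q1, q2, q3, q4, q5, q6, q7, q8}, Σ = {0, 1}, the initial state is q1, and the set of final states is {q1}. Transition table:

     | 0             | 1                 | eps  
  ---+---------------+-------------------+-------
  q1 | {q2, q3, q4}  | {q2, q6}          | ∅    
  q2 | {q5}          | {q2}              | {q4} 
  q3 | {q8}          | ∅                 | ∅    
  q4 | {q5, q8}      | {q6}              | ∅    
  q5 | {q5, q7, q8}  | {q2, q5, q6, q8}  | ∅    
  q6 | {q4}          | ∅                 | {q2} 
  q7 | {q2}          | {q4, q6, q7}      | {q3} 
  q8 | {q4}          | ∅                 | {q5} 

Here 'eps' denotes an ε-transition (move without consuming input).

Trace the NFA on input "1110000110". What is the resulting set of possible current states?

Start in {q1}.
Read '1': {q1} → {q2, q4, q6}.
Read '1': {q2, q4, q6} → {q2, q4, q6}.
Read '1': {q2, q4, q6} → {q2, q4, q6}.
Read '0': {q2, q4, q6} → {q4, q5, q8}.
Read '0': {q4, q5, q8} → {q3, q4, q5, q7, q8}.
Read '0': {q3, q4, q5, q7, q8} → {q2, q3, q4, q5, q7, q8}.
Read '0': {q2, q3, q4, q5, q7, q8} → {q2, q3, q4, q5, q7, q8}.
Read '1': {q2, q3, q4, q5, q7, q8} → {q2, q3, q4, q5, q6, q7, q8}.
Read '1': {q2, q3, q4, q5, q6, q7, q8} → {q2, q3, q4, q5, q6, q7, q8}.
Read '0': {q2, q3, q4, q5, q6, q7, q8} → {q2, q3, q4, q5, q7, q8}.

{q2, q3, q4, q5, q7, q8}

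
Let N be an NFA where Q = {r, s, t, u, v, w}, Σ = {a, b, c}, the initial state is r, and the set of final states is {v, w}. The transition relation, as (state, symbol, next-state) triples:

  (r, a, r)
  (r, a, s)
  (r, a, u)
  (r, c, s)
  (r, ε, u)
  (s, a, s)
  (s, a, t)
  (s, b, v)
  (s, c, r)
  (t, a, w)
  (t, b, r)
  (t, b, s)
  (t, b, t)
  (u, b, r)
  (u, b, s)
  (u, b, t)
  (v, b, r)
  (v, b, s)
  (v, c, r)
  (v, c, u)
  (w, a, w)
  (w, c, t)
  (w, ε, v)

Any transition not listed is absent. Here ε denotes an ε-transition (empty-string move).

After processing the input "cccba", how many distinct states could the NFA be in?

0

Start: ε-closure({r}) = {r, u}.
Read 'c': r→{s}, u→∅; now {s}.
Read 'c': s→{r}; union {r}; ε-closure = {r, u}.
Read 'c': r→{s}, u→∅; now {s}.
Read 'b': s→{v}; now {v}.
Read 'a': v→∅; now ∅.
That set has 0 states.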